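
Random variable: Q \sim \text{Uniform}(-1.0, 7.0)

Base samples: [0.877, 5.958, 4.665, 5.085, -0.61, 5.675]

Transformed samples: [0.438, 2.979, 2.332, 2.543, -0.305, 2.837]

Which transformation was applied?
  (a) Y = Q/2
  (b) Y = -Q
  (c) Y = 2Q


Checking option (a) Y = Q/2:
  Q = 0.877 -> Y = 0.438 ✓
  Q = 5.958 -> Y = 2.979 ✓
  Q = 4.665 -> Y = 2.332 ✓
All samples match this transformation.

(a) Q/2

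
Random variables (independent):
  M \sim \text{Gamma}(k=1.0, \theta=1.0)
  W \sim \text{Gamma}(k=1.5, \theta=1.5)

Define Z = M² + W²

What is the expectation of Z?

E[Z] = E[M²] + E[W²]
E[M²] = Var(M) + E[M]² = 1 + 1 = 2
E[W²] = Var(W) + E[W]² = 3.375 + 5.0625 = 8.4375
E[Z] = 2 + 8.4375 = 10.4375

10.4375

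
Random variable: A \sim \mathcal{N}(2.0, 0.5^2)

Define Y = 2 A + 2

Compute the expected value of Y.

For Y = 2A + 2:
E[Y] = 2 * E[A] + 2
E[A] = 2.0 = 2
E[Y] = 2 * 2 + 2 = 6

6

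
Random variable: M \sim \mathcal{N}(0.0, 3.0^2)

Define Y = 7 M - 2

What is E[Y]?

For Y = 7M - 2:
E[Y] = 7 * E[M] - 2
E[M] = 0.0 = 0
E[Y] = 7 * 0 - 2 = -2

-2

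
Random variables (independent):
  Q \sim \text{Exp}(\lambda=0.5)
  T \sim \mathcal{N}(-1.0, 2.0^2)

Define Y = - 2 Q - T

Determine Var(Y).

For independent RVs: Var(aX + bY) = a²Var(X) + b²Var(Y)
Var(Q) = 4
Var(T) = 4
Var(Y) = (-2)²*4 + (-1)²*4
= 4*4 + 1*4 = 20

20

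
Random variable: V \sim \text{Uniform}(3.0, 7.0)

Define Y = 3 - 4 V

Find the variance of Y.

For Y = aV + b: Var(Y) = a² * Var(V)
Var(V) = (7 - 3)^2/12 = 1.3333333
Var(Y) = (-4)² * 1.3333333 = 16 * 1.3333333 = 21.333333

21.333333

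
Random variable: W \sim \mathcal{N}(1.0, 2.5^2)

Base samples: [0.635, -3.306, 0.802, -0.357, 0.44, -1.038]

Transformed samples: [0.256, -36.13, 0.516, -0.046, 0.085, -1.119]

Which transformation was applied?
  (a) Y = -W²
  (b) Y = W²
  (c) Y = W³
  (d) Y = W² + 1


Checking option (c) Y = W³:
  W = 0.635 -> Y = 0.256 ✓
  W = -3.306 -> Y = -36.13 ✓
  W = 0.802 -> Y = 0.516 ✓
All samples match this transformation.

(c) W³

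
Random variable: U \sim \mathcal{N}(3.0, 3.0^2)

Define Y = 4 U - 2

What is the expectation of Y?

For Y = 4U - 2:
E[Y] = 4 * E[U] - 2
E[U] = 3.0 = 3
E[Y] = 4 * 3 - 2 = 10

10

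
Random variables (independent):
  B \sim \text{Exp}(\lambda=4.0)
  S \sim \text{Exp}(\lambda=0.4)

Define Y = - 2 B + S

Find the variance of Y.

For independent RVs: Var(aX + bY) = a²Var(X) + b²Var(Y)
Var(B) = 0.0625
Var(S) = 6.25
Var(Y) = (-2)²*0.0625 + 1²*6.25
= 4*0.0625 + 1*6.25 = 6.5

6.5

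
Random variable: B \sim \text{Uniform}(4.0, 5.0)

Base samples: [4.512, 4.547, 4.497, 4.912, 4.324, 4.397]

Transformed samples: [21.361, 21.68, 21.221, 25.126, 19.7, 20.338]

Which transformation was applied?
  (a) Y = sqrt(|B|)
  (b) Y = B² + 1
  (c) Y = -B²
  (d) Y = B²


Checking option (b) Y = B² + 1:
  B = 4.512 -> Y = 21.361 ✓
  B = 4.547 -> Y = 21.68 ✓
  B = 4.497 -> Y = 21.221 ✓
All samples match this transformation.

(b) B² + 1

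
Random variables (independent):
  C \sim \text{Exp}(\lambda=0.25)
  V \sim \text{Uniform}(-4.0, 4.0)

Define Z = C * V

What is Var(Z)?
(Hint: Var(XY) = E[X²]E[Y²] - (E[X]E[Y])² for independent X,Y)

Var(XY) = E[X²]E[Y²] - (E[X]E[Y])²
E[C] = 4, Var(C) = 16
E[V] = 0, Var(V) = 5.3333333
E[C²] = 16 + 4² = 32
E[V²] = 5.3333333 + 0² = 5.3333333
Var(Z) = 32*5.3333333 - (4*0)²
= 170.66667 - 0 = 170.66667

170.66667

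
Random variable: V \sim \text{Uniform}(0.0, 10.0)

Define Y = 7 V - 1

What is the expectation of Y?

For Y = 7V - 1:
E[Y] = 7 * E[V] - 1
E[V] = (0 + 10)/2 = 5
E[Y] = 7 * 5 - 1 = 34

34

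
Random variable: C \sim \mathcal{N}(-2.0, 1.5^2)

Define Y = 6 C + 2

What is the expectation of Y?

For Y = 6C + 2:
E[Y] = 6 * E[C] + 2
E[C] = -2.0 = -2
E[Y] = 6 * (-2) + 2 = -10

-10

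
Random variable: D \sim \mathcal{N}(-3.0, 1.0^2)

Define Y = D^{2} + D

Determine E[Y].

E[Y] = 1*E[D²] + 1*E[D]
E[D] = -3
E[D²] = Var(D) + (E[D])² = 1 + 9 = 10
E[Y] = 1*10 + 1*(-3) = 7

7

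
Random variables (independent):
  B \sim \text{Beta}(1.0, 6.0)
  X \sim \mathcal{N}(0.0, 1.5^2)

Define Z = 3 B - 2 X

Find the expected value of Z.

E[Z] = 3*E[B] - 2*E[X]
E[B] = 0.14285714
E[X] = 0
E[Z] = 3*0.14285714 - 2*0 = 0.42857143

0.42857143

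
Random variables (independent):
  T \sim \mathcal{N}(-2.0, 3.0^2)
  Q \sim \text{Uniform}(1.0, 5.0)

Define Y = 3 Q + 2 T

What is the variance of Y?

For independent RVs: Var(aX + bY) = a²Var(X) + b²Var(Y)
Var(T) = 9
Var(Q) = 1.3333333
Var(Y) = 2²*9 + 3²*1.3333333
= 4*9 + 9*1.3333333 = 48

48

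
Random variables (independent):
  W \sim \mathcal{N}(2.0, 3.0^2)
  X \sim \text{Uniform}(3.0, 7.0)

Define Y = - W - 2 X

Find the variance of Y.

For independent RVs: Var(aX + bY) = a²Var(X) + b²Var(Y)
Var(W) = 9
Var(X) = 1.3333333
Var(Y) = (-1)²*9 + (-2)²*1.3333333
= 1*9 + 4*1.3333333 = 14.333333

14.333333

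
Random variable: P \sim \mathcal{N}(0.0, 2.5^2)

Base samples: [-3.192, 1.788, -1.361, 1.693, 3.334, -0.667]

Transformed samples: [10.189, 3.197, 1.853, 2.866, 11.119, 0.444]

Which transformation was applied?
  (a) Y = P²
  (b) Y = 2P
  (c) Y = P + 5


Checking option (a) Y = P²:
  P = -3.192 -> Y = 10.189 ✓
  P = 1.788 -> Y = 3.197 ✓
  P = -1.361 -> Y = 1.853 ✓
All samples match this transformation.

(a) P²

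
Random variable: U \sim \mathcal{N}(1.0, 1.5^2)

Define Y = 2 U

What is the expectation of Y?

For Y = 2U:
E[Y] = 2 * E[U]
E[U] = 1.0 = 1
E[Y] = 2 * 1 = 2

2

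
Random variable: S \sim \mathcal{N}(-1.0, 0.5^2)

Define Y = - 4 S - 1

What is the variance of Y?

For Y = aS + b: Var(Y) = a² * Var(S)
Var(S) = 0.5^2 = 0.25
Var(Y) = (-4)² * 0.25 = 16 * 0.25 = 4

4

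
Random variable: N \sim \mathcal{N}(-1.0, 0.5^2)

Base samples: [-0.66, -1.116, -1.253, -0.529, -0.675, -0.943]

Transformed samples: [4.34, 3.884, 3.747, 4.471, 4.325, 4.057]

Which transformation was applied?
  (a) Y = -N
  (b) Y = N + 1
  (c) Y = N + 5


Checking option (c) Y = N + 5:
  N = -0.66 -> Y = 4.34 ✓
  N = -1.116 -> Y = 3.884 ✓
  N = -1.253 -> Y = 3.747 ✓
All samples match this transformation.

(c) N + 5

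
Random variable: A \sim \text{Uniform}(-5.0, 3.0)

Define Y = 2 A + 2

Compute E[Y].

For Y = 2A + 2:
E[Y] = 2 * E[A] + 2
E[A] = (-5 + 3)/2 = -1
E[Y] = 2 * (-1) + 2 = 0

0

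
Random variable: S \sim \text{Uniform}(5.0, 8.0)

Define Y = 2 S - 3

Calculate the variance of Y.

For Y = aS + b: Var(Y) = a² * Var(S)
Var(S) = (8 - 5)^2/12 = 0.75
Var(Y) = 2² * 0.75 = 4 * 0.75 = 3

3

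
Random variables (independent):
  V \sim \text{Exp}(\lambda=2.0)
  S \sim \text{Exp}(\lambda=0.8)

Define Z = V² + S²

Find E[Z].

E[Z] = E[V²] + E[S²]
E[V²] = Var(V) + E[V]² = 0.25 + 0.25 = 0.5
E[S²] = Var(S) + E[S]² = 1.5625 + 1.5625 = 3.125
E[Z] = 0.5 + 3.125 = 3.625

3.625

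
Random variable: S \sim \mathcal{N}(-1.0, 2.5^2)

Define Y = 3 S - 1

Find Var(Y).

For Y = aS + b: Var(Y) = a² * Var(S)
Var(S) = 2.5^2 = 6.25
Var(Y) = 3² * 6.25 = 9 * 6.25 = 56.25

56.25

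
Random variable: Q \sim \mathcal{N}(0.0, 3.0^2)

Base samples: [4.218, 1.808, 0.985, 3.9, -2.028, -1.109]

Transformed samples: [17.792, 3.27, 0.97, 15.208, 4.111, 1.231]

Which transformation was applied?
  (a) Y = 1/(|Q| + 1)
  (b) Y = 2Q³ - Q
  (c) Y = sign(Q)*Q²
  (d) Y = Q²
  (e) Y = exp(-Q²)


Checking option (d) Y = Q²:
  Q = 4.218 -> Y = 17.792 ✓
  Q = 1.808 -> Y = 3.27 ✓
  Q = 0.985 -> Y = 0.97 ✓
All samples match this transformation.

(d) Q²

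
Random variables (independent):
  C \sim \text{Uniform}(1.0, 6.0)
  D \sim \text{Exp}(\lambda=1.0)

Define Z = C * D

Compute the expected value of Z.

For independent RVs: E[XY] = E[X]*E[Y]
E[C] = 3.5
E[D] = 1
E[Z] = 3.5 * 1 = 3.5

3.5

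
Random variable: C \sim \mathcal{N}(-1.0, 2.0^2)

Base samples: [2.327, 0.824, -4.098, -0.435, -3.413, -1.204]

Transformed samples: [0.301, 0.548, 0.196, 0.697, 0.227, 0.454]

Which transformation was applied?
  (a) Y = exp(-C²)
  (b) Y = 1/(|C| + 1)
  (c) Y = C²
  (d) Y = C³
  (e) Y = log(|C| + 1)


Checking option (b) Y = 1/(|C| + 1):
  C = 2.327 -> Y = 0.301 ✓
  C = 0.824 -> Y = 0.548 ✓
  C = -4.098 -> Y = 0.196 ✓
All samples match this transformation.

(b) 1/(|C| + 1)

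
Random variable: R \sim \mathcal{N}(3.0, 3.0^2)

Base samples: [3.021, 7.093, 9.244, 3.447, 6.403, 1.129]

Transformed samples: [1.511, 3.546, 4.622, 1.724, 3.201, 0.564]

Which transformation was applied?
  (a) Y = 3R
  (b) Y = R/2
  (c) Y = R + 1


Checking option (b) Y = R/2:
  R = 3.021 -> Y = 1.511 ✓
  R = 7.093 -> Y = 3.546 ✓
  R = 9.244 -> Y = 4.622 ✓
All samples match this transformation.

(b) R/2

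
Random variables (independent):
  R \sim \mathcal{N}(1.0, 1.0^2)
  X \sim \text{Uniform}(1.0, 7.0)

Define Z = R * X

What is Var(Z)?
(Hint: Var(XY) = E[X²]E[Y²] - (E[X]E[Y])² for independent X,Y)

Var(XY) = E[X²]E[Y²] - (E[X]E[Y])²
E[R] = 1, Var(R) = 1
E[X] = 4, Var(X) = 3
E[R²] = 1 + 1² = 2
E[X²] = 3 + 4² = 19
Var(Z) = 2*19 - (1*4)²
= 38 - 16 = 22

22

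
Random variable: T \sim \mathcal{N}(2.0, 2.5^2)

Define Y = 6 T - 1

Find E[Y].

For Y = 6T - 1:
E[Y] = 6 * E[T] - 1
E[T] = 2.0 = 2
E[Y] = 6 * 2 - 1 = 11

11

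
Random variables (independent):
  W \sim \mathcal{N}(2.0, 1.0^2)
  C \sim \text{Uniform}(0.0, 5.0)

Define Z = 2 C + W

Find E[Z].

E[Z] = 1*E[W] + 2*E[C]
E[W] = 2
E[C] = 2.5
E[Z] = 1*2 + 2*2.5 = 7

7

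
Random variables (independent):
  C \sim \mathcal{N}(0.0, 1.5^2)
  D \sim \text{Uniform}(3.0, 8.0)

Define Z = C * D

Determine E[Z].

For independent RVs: E[XY] = E[X]*E[Y]
E[C] = 0
E[D] = 5.5
E[Z] = 0 * 5.5 = 0

0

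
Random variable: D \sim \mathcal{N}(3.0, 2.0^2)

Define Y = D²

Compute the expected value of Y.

E[D²] = Var(D) + (E[D])² = 4 + 9 = 13

13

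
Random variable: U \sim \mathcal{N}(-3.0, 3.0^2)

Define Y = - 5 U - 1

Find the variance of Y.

For Y = aU + b: Var(Y) = a² * Var(U)
Var(U) = 3.0^2 = 9
Var(Y) = (-5)² * 9 = 25 * 9 = 225

225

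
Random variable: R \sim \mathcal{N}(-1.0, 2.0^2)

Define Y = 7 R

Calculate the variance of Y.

For Y = aR + b: Var(Y) = a² * Var(R)
Var(R) = 2.0^2 = 4
Var(Y) = 7² * 4 = 49 * 4 = 196

196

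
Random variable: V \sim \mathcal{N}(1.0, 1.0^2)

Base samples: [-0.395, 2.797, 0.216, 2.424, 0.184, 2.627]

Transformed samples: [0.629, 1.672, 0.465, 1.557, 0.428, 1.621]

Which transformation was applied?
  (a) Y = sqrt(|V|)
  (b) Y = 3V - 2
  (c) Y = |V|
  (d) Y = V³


Checking option (a) Y = sqrt(|V|):
  V = -0.395 -> Y = 0.629 ✓
  V = 2.797 -> Y = 1.672 ✓
  V = 0.216 -> Y = 0.465 ✓
All samples match this transformation.

(a) sqrt(|V|)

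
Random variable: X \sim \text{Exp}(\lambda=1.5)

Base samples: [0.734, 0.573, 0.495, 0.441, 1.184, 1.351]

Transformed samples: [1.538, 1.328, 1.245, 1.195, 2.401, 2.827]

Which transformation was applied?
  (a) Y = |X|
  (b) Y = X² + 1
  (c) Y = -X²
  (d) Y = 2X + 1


Checking option (b) Y = X² + 1:
  X = 0.734 -> Y = 1.538 ✓
  X = 0.573 -> Y = 1.328 ✓
  X = 0.495 -> Y = 1.245 ✓
All samples match this transformation.

(b) X² + 1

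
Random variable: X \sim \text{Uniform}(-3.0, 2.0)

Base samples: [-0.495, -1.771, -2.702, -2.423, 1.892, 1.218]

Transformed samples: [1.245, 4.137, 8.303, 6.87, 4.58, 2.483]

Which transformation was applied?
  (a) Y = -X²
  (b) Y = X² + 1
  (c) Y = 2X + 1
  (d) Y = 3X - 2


Checking option (b) Y = X² + 1:
  X = -0.495 -> Y = 1.245 ✓
  X = -1.771 -> Y = 4.137 ✓
  X = -2.702 -> Y = 8.303 ✓
All samples match this transformation.

(b) X² + 1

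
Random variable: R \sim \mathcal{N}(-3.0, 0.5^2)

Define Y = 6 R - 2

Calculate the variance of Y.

For Y = aR + b: Var(Y) = a² * Var(R)
Var(R) = 0.5^2 = 0.25
Var(Y) = 6² * 0.25 = 36 * 0.25 = 9

9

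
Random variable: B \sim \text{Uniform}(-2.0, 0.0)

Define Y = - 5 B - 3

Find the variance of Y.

For Y = aB + b: Var(Y) = a² * Var(B)
Var(B) = (0 + 2)^2/12 = 0.33333333
Var(Y) = (-5)² * 0.33333333 = 25 * 0.33333333 = 8.3333333

8.3333333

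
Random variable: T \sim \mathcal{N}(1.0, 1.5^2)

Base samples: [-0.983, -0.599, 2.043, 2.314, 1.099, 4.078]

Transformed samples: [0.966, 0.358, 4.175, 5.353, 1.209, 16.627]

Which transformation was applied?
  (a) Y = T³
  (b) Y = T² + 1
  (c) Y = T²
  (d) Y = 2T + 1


Checking option (c) Y = T²:
  T = -0.983 -> Y = 0.966 ✓
  T = -0.599 -> Y = 0.358 ✓
  T = 2.043 -> Y = 4.175 ✓
All samples match this transformation.

(c) T²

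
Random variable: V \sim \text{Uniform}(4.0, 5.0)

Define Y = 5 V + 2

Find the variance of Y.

For Y = aV + b: Var(Y) = a² * Var(V)
Var(V) = (5 - 4)^2/12 = 0.083333333
Var(Y) = 5² * 0.083333333 = 25 * 0.083333333 = 2.0833333

2.0833333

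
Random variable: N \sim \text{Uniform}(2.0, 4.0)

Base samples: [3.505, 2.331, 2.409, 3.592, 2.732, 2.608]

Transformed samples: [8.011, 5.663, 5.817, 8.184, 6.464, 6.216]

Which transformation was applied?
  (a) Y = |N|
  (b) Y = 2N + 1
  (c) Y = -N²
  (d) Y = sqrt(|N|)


Checking option (b) Y = 2N + 1:
  N = 3.505 -> Y = 8.011 ✓
  N = 2.331 -> Y = 5.663 ✓
  N = 2.409 -> Y = 5.817 ✓
All samples match this transformation.

(b) 2N + 1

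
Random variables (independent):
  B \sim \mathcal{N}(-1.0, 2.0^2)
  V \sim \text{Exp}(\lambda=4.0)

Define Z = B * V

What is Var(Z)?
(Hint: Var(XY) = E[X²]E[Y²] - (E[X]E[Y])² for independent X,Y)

Var(XY) = E[X²]E[Y²] - (E[X]E[Y])²
E[B] = -1, Var(B) = 4
E[V] = 0.25, Var(V) = 0.0625
E[B²] = 4 + (-1)² = 5
E[V²] = 0.0625 + 0.25² = 0.125
Var(Z) = 5*0.125 - (-1*0.25)²
= 0.625 - 0.0625 = 0.5625

0.5625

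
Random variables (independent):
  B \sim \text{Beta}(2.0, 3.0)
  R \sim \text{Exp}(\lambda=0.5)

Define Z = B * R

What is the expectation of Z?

For independent RVs: E[XY] = E[X]*E[Y]
E[B] = 0.4
E[R] = 2
E[Z] = 0.4 * 2 = 0.8

0.8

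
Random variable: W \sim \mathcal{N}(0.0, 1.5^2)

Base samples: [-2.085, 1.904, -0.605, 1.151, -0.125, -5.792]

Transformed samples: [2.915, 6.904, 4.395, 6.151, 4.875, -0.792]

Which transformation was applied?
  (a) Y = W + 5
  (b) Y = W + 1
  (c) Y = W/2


Checking option (a) Y = W + 5:
  W = -2.085 -> Y = 2.915 ✓
  W = 1.904 -> Y = 6.904 ✓
  W = -0.605 -> Y = 4.395 ✓
All samples match this transformation.

(a) W + 5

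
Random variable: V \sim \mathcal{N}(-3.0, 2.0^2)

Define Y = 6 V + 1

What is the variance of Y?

For Y = aV + b: Var(Y) = a² * Var(V)
Var(V) = 2.0^2 = 4
Var(Y) = 6² * 4 = 36 * 4 = 144

144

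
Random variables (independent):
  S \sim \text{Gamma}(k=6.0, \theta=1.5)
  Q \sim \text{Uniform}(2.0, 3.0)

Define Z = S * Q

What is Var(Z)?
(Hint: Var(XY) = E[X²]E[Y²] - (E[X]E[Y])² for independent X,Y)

Var(XY) = E[X²]E[Y²] - (E[X]E[Y])²
E[S] = 9, Var(S) = 13.5
E[Q] = 2.5, Var(Q) = 0.083333333
E[S²] = 13.5 + 9² = 94.5
E[Q²] = 0.083333333 + 2.5² = 6.3333333
Var(Z) = 94.5*6.3333333 - (9*2.5)²
= 598.5 - 506.25 = 92.25

92.25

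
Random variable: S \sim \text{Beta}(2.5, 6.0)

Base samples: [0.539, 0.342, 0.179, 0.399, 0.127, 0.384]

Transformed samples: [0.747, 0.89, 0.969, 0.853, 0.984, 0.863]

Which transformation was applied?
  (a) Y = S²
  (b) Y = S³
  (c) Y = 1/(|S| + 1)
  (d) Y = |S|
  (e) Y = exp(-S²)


Checking option (e) Y = exp(-S²):
  S = 0.539 -> Y = 0.747 ✓
  S = 0.342 -> Y = 0.89 ✓
  S = 0.179 -> Y = 0.969 ✓
All samples match this transformation.

(e) exp(-S²)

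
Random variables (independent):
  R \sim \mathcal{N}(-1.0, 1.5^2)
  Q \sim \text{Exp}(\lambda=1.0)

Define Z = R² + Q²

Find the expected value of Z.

E[Z] = E[R²] + E[Q²]
E[R²] = Var(R) + E[R]² = 2.25 + 1 = 3.25
E[Q²] = Var(Q) + E[Q]² = 1 + 1 = 2
E[Z] = 3.25 + 2 = 5.25

5.25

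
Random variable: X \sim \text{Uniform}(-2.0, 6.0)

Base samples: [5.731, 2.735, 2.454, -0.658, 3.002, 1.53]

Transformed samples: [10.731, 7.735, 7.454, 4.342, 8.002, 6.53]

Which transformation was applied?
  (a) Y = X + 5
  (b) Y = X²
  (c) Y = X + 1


Checking option (a) Y = X + 5:
  X = 5.731 -> Y = 10.731 ✓
  X = 2.735 -> Y = 7.735 ✓
  X = 2.454 -> Y = 7.454 ✓
All samples match this transformation.

(a) X + 5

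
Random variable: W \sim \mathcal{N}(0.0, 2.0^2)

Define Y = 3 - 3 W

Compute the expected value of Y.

For Y = -3W + 3:
E[Y] = -3 * E[W] + 3
E[W] = 0.0 = 0
E[Y] = -3 * 0 + 3 = 3

3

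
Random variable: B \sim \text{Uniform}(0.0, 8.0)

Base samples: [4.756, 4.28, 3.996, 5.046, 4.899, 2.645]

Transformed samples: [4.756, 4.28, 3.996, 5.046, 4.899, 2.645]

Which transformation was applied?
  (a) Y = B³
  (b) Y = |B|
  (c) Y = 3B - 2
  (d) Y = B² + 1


Checking option (b) Y = |B|:
  B = 4.756 -> Y = 4.756 ✓
  B = 4.28 -> Y = 4.28 ✓
  B = 3.996 -> Y = 3.996 ✓
All samples match this transformation.

(b) |B|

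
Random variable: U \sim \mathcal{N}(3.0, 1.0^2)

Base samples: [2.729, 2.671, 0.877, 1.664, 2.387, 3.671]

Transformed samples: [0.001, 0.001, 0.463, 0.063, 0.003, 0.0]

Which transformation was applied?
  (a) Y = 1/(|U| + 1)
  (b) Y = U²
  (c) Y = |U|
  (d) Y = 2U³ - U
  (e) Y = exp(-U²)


Checking option (e) Y = exp(-U²):
  U = 2.729 -> Y = 0.001 ✓
  U = 2.671 -> Y = 0.001 ✓
  U = 0.877 -> Y = 0.463 ✓
All samples match this transformation.

(e) exp(-U²)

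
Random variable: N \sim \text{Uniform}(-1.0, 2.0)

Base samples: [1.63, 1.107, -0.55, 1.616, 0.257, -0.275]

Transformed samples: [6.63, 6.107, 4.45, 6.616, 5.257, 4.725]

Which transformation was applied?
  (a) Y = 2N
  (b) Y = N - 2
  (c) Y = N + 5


Checking option (c) Y = N + 5:
  N = 1.63 -> Y = 6.63 ✓
  N = 1.107 -> Y = 6.107 ✓
  N = -0.55 -> Y = 4.45 ✓
All samples match this transformation.

(c) N + 5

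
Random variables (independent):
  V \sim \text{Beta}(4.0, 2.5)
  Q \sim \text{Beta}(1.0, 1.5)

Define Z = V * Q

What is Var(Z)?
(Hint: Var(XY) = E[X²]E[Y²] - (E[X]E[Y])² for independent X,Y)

Var(XY) = E[X²]E[Y²] - (E[X]E[Y])²
E[V] = 0.61538462, Var(V) = 0.031558185
E[Q] = 0.4, Var(Q) = 0.068571429
E[V²] = 0.031558185 + 0.61538462² = 0.41025641
E[Q²] = 0.068571429 + 0.4² = 0.22857143
Var(Z) = 0.41025641*0.22857143 - (0.61538462*0.4)²
= 0.093772894 - 0.060591716 = 0.033181178

0.033181178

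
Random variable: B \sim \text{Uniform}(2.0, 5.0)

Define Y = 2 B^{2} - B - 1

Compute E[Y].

E[Y] = 2*E[B²] - 1*E[B] - 1
E[B] = 3.5
E[B²] = Var(B) + (E[B])² = 0.75 + 12.25 = 13
E[Y] = 2*13 - 1*3.5 - 1 = 21.5

21.5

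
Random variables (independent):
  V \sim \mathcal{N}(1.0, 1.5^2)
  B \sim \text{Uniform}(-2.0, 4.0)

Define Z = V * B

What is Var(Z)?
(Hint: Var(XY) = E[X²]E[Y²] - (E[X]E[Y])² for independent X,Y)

Var(XY) = E[X²]E[Y²] - (E[X]E[Y])²
E[V] = 1, Var(V) = 2.25
E[B] = 1, Var(B) = 3
E[V²] = 2.25 + 1² = 3.25
E[B²] = 3 + 1² = 4
Var(Z) = 3.25*4 - (1*1)²
= 13 - 1 = 12

12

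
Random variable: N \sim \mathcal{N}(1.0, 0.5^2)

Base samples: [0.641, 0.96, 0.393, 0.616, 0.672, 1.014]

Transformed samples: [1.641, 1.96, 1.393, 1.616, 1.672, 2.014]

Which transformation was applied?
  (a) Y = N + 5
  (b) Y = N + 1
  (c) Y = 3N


Checking option (b) Y = N + 1:
  N = 0.641 -> Y = 1.641 ✓
  N = 0.96 -> Y = 1.96 ✓
  N = 0.393 -> Y = 1.393 ✓
All samples match this transformation.

(b) N + 1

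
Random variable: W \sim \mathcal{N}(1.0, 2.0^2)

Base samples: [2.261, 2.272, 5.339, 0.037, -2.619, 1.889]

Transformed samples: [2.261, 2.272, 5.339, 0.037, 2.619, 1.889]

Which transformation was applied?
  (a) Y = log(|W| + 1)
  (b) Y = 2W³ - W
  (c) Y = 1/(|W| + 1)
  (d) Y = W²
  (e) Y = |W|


Checking option (e) Y = |W|:
  W = 2.261 -> Y = 2.261 ✓
  W = 2.272 -> Y = 2.272 ✓
  W = 5.339 -> Y = 5.339 ✓
All samples match this transformation.

(e) |W|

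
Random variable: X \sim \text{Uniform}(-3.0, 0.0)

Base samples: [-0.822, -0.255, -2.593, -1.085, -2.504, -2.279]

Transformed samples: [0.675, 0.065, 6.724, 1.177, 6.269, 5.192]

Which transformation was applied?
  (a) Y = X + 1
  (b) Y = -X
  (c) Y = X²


Checking option (c) Y = X²:
  X = -0.822 -> Y = 0.675 ✓
  X = -0.255 -> Y = 0.065 ✓
  X = -2.593 -> Y = 6.724 ✓
All samples match this transformation.

(c) X²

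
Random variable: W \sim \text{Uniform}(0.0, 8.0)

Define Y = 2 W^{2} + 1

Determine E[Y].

E[Y] = 2*E[W²] + 1
E[W] = 4
E[W²] = Var(W) + (E[W])² = 5.3333333 + 16 = 21.333333
E[Y] = 2*21.333333 + 1 = 43.666667

43.666667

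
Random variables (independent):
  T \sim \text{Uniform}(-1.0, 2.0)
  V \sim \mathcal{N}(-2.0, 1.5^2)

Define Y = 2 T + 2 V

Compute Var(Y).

For independent RVs: Var(aX + bY) = a²Var(X) + b²Var(Y)
Var(T) = 0.75
Var(V) = 2.25
Var(Y) = 2²*0.75 + 2²*2.25
= 4*0.75 + 4*2.25 = 12

12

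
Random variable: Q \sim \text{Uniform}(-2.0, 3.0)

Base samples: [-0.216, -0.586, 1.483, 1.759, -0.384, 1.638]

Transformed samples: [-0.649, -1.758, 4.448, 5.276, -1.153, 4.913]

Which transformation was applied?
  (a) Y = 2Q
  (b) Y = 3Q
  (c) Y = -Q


Checking option (b) Y = 3Q:
  Q = -0.216 -> Y = -0.649 ✓
  Q = -0.586 -> Y = -1.758 ✓
  Q = 1.483 -> Y = 4.448 ✓
All samples match this transformation.

(b) 3Q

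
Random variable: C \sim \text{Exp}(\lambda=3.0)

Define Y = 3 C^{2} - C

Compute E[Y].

E[Y] = 3*E[C²] - 1*E[C]
E[C] = 0.33333333
E[C²] = Var(C) + (E[C])² = 0.11111111 + 0.11111111 = 0.22222222
E[Y] = 3*0.22222222 - 1*0.33333333 = 0.33333333

0.33333333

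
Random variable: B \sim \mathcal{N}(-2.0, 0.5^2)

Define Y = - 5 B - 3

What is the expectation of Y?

For Y = -5B - 3:
E[Y] = -5 * E[B] - 3
E[B] = -2.0 = -2
E[Y] = -5 * (-2) - 3 = 7

7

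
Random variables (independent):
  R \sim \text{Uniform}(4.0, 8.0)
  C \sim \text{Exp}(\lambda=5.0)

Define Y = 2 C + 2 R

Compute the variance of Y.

For independent RVs: Var(aX + bY) = a²Var(X) + b²Var(Y)
Var(R) = 1.3333333
Var(C) = 0.04
Var(Y) = 2²*1.3333333 + 2²*0.04
= 4*1.3333333 + 4*0.04 = 5.4933333

5.4933333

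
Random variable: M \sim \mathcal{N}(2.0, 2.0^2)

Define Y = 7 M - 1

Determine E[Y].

For Y = 7M - 1:
E[Y] = 7 * E[M] - 1
E[M] = 2.0 = 2
E[Y] = 7 * 2 - 1 = 13

13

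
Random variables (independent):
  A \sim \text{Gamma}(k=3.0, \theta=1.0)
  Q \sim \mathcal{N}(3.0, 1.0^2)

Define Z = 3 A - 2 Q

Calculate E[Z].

E[Z] = 3*E[A] - 2*E[Q]
E[A] = 3
E[Q] = 3
E[Z] = 3*3 - 2*3 = 3

3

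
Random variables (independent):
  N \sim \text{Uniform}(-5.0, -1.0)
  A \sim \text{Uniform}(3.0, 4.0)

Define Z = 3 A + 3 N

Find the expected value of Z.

E[Z] = 3*E[N] + 3*E[A]
E[N] = -3
E[A] = 3.5
E[Z] = 3*(-3) + 3*3.5 = 1.5

1.5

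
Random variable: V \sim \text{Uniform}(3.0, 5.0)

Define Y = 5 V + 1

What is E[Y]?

For Y = 5V + 1:
E[Y] = 5 * E[V] + 1
E[V] = (3 + 5)/2 = 4
E[Y] = 5 * 4 + 1 = 21

21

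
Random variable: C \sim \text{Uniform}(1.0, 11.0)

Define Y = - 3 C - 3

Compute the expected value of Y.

For Y = -3C - 3:
E[Y] = -3 * E[C] - 3
E[C] = (1 + 11)/2 = 6
E[Y] = -3 * 6 - 3 = -21

-21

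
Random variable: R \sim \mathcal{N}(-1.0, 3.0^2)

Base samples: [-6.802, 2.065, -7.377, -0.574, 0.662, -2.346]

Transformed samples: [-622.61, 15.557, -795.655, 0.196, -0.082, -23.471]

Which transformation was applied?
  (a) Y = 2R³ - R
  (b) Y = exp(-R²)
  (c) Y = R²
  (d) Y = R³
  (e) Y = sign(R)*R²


Checking option (a) Y = 2R³ - R:
  R = -6.802 -> Y = -622.61 ✓
  R = 2.065 -> Y = 15.557 ✓
  R = -7.377 -> Y = -795.655 ✓
All samples match this transformation.

(a) 2R³ - R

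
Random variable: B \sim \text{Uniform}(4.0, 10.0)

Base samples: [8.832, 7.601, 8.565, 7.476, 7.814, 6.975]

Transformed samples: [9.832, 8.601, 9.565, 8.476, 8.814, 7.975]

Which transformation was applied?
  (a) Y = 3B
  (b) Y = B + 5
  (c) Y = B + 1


Checking option (c) Y = B + 1:
  B = 8.832 -> Y = 9.832 ✓
  B = 7.601 -> Y = 8.601 ✓
  B = 8.565 -> Y = 9.565 ✓
All samples match this transformation.

(c) B + 1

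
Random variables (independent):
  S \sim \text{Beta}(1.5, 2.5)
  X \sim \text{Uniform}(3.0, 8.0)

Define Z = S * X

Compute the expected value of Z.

For independent RVs: E[XY] = E[X]*E[Y]
E[S] = 0.375
E[X] = 5.5
E[Z] = 0.375 * 5.5 = 2.0625

2.0625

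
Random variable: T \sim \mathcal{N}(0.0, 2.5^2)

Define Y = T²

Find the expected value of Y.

Using E[X²] = Var(X) + (E[X])²:
E[T] = 0
Var(T) = 2.5^2 = 6.25
E[T²] = 6.25 + 0² = 6.25 + 0 = 6.25

6.25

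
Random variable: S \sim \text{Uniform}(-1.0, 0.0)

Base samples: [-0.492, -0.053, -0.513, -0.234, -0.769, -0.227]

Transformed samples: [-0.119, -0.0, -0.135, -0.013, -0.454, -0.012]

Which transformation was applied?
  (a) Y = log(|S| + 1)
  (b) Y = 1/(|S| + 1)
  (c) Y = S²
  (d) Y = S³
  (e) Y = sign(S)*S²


Checking option (d) Y = S³:
  S = -0.492 -> Y = -0.119 ✓
  S = -0.053 -> Y = -0.0 ✓
  S = -0.513 -> Y = -0.135 ✓
All samples match this transformation.

(d) S³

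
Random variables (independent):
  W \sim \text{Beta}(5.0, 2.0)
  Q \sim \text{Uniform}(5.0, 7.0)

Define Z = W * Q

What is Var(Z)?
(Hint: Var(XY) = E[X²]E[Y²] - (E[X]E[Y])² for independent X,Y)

Var(XY) = E[X²]E[Y²] - (E[X]E[Y])²
E[W] = 0.71428571, Var(W) = 0.025510204
E[Q] = 6, Var(Q) = 0.33333333
E[W²] = 0.025510204 + 0.71428571² = 0.53571429
E[Q²] = 0.33333333 + 6² = 36.333333
Var(Z) = 0.53571429*36.333333 - (0.71428571*6)²
= 19.464286 - 18.367347 = 1.0969388

1.0969388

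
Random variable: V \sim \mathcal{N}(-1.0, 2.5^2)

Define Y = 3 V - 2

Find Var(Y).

For Y = aV + b: Var(Y) = a² * Var(V)
Var(V) = 2.5^2 = 6.25
Var(Y) = 3² * 6.25 = 9 * 6.25 = 56.25

56.25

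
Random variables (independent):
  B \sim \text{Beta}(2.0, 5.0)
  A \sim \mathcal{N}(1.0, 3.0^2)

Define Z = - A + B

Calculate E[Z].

E[Z] = 1*E[B] - 1*E[A]
E[B] = 0.28571429
E[A] = 1
E[Z] = 1*0.28571429 - 1*1 = -0.71428571

-0.71428571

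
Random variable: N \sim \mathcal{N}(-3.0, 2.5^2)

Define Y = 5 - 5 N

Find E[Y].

For Y = -5N + 5:
E[Y] = -5 * E[N] + 5
E[N] = -3.0 = -3
E[Y] = -5 * (-3) + 5 = 20

20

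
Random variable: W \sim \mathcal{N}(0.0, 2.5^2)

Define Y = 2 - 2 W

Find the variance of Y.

For Y = aW + b: Var(Y) = a² * Var(W)
Var(W) = 2.5^2 = 6.25
Var(Y) = (-2)² * 6.25 = 4 * 6.25 = 25

25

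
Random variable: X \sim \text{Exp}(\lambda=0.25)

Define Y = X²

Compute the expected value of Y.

Using E[X²] = Var(X) + (E[X])²:
E[X] = 4
Var(X) = 1/0.25^2 = 16
E[X²] = 16 + 4² = 16 + 16 = 32

32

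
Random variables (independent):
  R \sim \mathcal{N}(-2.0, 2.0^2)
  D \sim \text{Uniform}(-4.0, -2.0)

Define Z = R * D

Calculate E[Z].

For independent RVs: E[XY] = E[X]*E[Y]
E[R] = -2
E[D] = -3
E[Z] = -2 * (-3) = 6

6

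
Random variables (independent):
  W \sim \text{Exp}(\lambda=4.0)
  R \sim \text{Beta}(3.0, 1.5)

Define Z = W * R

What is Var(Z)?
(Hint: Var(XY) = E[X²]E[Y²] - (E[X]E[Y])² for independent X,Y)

Var(XY) = E[X²]E[Y²] - (E[X]E[Y])²
E[W] = 0.25, Var(W) = 0.0625
E[R] = 0.66666667, Var(R) = 0.04040404
E[W²] = 0.0625 + 0.25² = 0.125
E[R²] = 0.04040404 + 0.66666667² = 0.48484848
Var(Z) = 0.125*0.48484848 - (0.25*0.66666667)²
= 0.060606061 - 0.027777778 = 0.032828283

0.032828283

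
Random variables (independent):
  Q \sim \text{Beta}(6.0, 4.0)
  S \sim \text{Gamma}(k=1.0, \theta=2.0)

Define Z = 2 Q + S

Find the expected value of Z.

E[Z] = 2*E[Q] + 1*E[S]
E[Q] = 0.6
E[S] = 2
E[Z] = 2*0.6 + 1*2 = 3.2

3.2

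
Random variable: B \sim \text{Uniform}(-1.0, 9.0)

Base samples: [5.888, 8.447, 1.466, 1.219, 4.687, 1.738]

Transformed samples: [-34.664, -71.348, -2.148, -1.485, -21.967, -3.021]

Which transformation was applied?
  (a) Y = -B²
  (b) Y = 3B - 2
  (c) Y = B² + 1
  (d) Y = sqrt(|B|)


Checking option (a) Y = -B²:
  B = 5.888 -> Y = -34.664 ✓
  B = 8.447 -> Y = -71.348 ✓
  B = 1.466 -> Y = -2.148 ✓
All samples match this transformation.

(a) -B²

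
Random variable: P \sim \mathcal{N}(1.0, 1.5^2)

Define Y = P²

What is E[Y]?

E[P²] = Var(P) + (E[P])² = 2.25 + 1 = 3.25

3.25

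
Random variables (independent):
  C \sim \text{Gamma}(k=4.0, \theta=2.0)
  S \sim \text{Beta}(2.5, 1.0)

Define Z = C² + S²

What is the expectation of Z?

E[Z] = E[C²] + E[S²]
E[C²] = Var(C) + E[C]² = 16 + 64 = 80
E[S²] = Var(S) + E[S]² = 0.045351474 + 0.51020408 = 0.55555556
E[Z] = 80 + 0.55555556 = 80.555556

80.555556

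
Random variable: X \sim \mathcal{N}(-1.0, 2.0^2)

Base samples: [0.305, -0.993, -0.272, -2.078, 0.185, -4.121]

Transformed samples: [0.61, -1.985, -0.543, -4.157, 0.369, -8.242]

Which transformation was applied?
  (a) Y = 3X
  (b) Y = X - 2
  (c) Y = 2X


Checking option (c) Y = 2X:
  X = 0.305 -> Y = 0.61 ✓
  X = -0.993 -> Y = -1.985 ✓
  X = -0.272 -> Y = -0.543 ✓
All samples match this transformation.

(c) 2X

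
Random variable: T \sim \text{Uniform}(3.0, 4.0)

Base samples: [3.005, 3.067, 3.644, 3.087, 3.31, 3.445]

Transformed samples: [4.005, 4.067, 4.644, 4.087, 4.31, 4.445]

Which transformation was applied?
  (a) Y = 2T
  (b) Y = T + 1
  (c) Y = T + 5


Checking option (b) Y = T + 1:
  T = 3.005 -> Y = 4.005 ✓
  T = 3.067 -> Y = 4.067 ✓
  T = 3.644 -> Y = 4.644 ✓
All samples match this transformation.

(b) T + 1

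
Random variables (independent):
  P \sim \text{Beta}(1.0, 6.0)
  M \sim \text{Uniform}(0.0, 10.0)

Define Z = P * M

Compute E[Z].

For independent RVs: E[XY] = E[X]*E[Y]
E[P] = 0.14285714
E[M] = 5
E[Z] = 0.14285714 * 5 = 0.71428571

0.71428571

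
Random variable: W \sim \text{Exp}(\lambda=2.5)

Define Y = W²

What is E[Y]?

E[W²] = Var(W) + (E[W])² = 0.16 + 0.16 = 0.32

0.32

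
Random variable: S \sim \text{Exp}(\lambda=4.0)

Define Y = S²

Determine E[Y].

E[S²] = Var(S) + (E[S])² = 0.0625 + 0.0625 = 0.125

0.125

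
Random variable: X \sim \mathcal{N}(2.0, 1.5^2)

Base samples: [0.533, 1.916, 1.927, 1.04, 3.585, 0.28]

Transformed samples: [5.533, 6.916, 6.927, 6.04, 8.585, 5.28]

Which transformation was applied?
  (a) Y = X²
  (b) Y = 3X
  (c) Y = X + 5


Checking option (c) Y = X + 5:
  X = 0.533 -> Y = 5.533 ✓
  X = 1.916 -> Y = 6.916 ✓
  X = 1.927 -> Y = 6.927 ✓
All samples match this transformation.

(c) X + 5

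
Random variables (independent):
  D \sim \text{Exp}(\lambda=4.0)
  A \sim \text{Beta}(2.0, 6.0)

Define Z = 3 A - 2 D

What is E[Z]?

E[Z] = -2*E[D] + 3*E[A]
E[D] = 0.25
E[A] = 0.25
E[Z] = -2*0.25 + 3*0.25 = 0.25

0.25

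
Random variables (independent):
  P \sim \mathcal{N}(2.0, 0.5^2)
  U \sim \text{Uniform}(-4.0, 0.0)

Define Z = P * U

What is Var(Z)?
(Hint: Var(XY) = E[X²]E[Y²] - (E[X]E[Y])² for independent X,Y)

Var(XY) = E[X²]E[Y²] - (E[X]E[Y])²
E[P] = 2, Var(P) = 0.25
E[U] = -2, Var(U) = 1.3333333
E[P²] = 0.25 + 2² = 4.25
E[U²] = 1.3333333 + (-2)² = 5.3333333
Var(Z) = 4.25*5.3333333 - (2*(-2))²
= 22.666667 - 16 = 6.6666667

6.6666667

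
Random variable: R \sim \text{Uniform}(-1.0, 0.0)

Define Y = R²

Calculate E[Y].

Using E[X²] = Var(X) + (E[X])²:
E[R] = -0.5
Var(R) = (0 + 1)^2/12 = 0.083333333
E[R²] = 0.083333333 + (-0.5)² = 0.083333333 + 0.25 = 0.33333333

0.33333333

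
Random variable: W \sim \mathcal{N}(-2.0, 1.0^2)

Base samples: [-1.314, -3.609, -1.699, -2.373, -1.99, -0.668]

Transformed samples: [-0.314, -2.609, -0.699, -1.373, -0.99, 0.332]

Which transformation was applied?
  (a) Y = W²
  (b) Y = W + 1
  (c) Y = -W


Checking option (b) Y = W + 1:
  W = -1.314 -> Y = -0.314 ✓
  W = -3.609 -> Y = -2.609 ✓
  W = -1.699 -> Y = -0.699 ✓
All samples match this transformation.

(b) W + 1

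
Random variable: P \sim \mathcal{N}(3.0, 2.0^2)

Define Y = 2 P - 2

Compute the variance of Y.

For Y = aP + b: Var(Y) = a² * Var(P)
Var(P) = 2.0^2 = 4
Var(Y) = 2² * 4 = 4 * 4 = 16

16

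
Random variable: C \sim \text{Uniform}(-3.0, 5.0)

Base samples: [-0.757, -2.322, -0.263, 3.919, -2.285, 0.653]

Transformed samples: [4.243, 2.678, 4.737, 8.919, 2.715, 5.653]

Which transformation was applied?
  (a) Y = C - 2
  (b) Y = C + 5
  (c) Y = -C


Checking option (b) Y = C + 5:
  C = -0.757 -> Y = 4.243 ✓
  C = -2.322 -> Y = 2.678 ✓
  C = -0.263 -> Y = 4.737 ✓
All samples match this transformation.

(b) C + 5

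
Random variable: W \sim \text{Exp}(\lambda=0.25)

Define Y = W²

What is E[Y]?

E[W²] = Var(W) + (E[W])² = 16 + 16 = 32

32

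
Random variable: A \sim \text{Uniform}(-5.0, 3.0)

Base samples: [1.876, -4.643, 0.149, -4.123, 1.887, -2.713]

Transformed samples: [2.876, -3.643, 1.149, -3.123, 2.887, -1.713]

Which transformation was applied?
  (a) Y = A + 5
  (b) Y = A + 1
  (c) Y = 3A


Checking option (b) Y = A + 1:
  A = 1.876 -> Y = 2.876 ✓
  A = -4.643 -> Y = -3.643 ✓
  A = 0.149 -> Y = 1.149 ✓
All samples match this transformation.

(b) A + 1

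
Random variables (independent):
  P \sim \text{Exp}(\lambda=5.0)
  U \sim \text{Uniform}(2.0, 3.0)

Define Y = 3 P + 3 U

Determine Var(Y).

For independent RVs: Var(aX + bY) = a²Var(X) + b²Var(Y)
Var(P) = 0.04
Var(U) = 0.083333333
Var(Y) = 3²*0.04 + 3²*0.083333333
= 9*0.04 + 9*0.083333333 = 1.11

1.11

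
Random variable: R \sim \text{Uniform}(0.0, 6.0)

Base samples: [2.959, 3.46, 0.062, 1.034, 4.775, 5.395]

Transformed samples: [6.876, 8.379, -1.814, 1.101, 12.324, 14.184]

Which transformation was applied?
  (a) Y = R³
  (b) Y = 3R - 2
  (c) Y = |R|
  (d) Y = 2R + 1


Checking option (b) Y = 3R - 2:
  R = 2.959 -> Y = 6.876 ✓
  R = 3.46 -> Y = 8.379 ✓
  R = 0.062 -> Y = -1.814 ✓
All samples match this transformation.

(b) 3R - 2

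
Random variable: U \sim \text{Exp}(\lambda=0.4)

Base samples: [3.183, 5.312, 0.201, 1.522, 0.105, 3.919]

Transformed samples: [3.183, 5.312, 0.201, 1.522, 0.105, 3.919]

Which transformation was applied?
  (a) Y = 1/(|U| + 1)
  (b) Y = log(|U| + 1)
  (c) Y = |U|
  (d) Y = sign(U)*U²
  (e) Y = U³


Checking option (c) Y = |U|:
  U = 3.183 -> Y = 3.183 ✓
  U = 5.312 -> Y = 5.312 ✓
  U = 0.201 -> Y = 0.201 ✓
All samples match this transformation.

(c) |U|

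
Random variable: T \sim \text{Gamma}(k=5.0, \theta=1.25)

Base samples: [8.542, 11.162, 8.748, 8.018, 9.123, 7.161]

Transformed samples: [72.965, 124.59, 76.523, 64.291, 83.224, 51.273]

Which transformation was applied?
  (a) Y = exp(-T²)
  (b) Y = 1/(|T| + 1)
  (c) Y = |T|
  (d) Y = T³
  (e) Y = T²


Checking option (e) Y = T²:
  T = 8.542 -> Y = 72.965 ✓
  T = 11.162 -> Y = 124.59 ✓
  T = 8.748 -> Y = 76.523 ✓
All samples match this transformation.

(e) T²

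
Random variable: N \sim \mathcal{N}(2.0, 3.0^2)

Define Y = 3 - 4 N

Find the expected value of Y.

For Y = -4N + 3:
E[Y] = -4 * E[N] + 3
E[N] = 2.0 = 2
E[Y] = -4 * 2 + 3 = -5

-5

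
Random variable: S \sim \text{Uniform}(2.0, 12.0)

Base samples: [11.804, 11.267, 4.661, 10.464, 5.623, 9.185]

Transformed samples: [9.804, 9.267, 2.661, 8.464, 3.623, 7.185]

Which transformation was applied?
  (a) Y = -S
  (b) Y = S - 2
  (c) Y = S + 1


Checking option (b) Y = S - 2:
  S = 11.804 -> Y = 9.804 ✓
  S = 11.267 -> Y = 9.267 ✓
  S = 4.661 -> Y = 2.661 ✓
All samples match this transformation.

(b) S - 2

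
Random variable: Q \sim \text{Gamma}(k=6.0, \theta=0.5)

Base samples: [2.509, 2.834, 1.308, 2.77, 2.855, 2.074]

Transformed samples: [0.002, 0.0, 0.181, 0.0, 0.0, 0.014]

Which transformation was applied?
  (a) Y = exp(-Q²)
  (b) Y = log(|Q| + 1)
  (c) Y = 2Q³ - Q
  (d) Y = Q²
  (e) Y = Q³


Checking option (a) Y = exp(-Q²):
  Q = 2.509 -> Y = 0.002 ✓
  Q = 2.834 -> Y = 0.0 ✓
  Q = 1.308 -> Y = 0.181 ✓
All samples match this transformation.

(a) exp(-Q²)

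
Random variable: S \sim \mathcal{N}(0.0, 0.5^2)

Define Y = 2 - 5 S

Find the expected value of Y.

For Y = -5S + 2:
E[Y] = -5 * E[S] + 2
E[S] = 0.0 = 0
E[Y] = -5 * 0 + 2 = 2

2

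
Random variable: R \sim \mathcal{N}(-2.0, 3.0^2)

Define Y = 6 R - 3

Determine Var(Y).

For Y = aR + b: Var(Y) = a² * Var(R)
Var(R) = 3.0^2 = 9
Var(Y) = 6² * 9 = 36 * 9 = 324

324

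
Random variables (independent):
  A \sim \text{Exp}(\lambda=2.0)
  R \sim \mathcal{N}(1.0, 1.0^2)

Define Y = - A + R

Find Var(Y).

For independent RVs: Var(aX + bY) = a²Var(X) + b²Var(Y)
Var(A) = 0.25
Var(R) = 1
Var(Y) = (-1)²*0.25 + 1²*1
= 1*0.25 + 1*1 = 1.25

1.25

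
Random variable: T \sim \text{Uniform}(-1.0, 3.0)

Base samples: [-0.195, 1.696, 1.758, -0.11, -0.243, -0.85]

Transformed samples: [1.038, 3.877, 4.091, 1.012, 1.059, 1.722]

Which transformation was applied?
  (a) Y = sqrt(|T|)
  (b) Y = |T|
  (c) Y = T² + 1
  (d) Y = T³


Checking option (c) Y = T² + 1:
  T = -0.195 -> Y = 1.038 ✓
  T = 1.696 -> Y = 3.877 ✓
  T = 1.758 -> Y = 4.091 ✓
All samples match this transformation.

(c) T² + 1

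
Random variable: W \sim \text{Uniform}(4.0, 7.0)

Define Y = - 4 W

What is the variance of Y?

For Y = aW + b: Var(Y) = a² * Var(W)
Var(W) = (7 - 4)^2/12 = 0.75
Var(Y) = (-4)² * 0.75 = 16 * 0.75 = 12

12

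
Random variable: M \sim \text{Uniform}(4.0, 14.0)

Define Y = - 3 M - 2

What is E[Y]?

For Y = -3M - 2:
E[Y] = -3 * E[M] - 2
E[M] = (4 + 14)/2 = 9
E[Y] = -3 * 9 - 2 = -29

-29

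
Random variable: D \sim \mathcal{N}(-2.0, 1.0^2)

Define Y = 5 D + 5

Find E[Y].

For Y = 5D + 5:
E[Y] = 5 * E[D] + 5
E[D] = -2.0 = -2
E[Y] = 5 * (-2) + 5 = -5

-5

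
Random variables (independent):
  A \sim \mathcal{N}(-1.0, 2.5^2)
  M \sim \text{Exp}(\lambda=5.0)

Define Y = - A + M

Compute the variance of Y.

For independent RVs: Var(aX + bY) = a²Var(X) + b²Var(Y)
Var(A) = 6.25
Var(M) = 0.04
Var(Y) = (-1)²*6.25 + 1²*0.04
= 1*6.25 + 1*0.04 = 6.29

6.29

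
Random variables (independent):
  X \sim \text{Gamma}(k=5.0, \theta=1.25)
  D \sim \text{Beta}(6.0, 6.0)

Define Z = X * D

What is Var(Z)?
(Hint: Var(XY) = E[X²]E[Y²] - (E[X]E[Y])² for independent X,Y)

Var(XY) = E[X²]E[Y²] - (E[X]E[Y])²
E[X] = 6.25, Var(X) = 7.8125
E[D] = 0.5, Var(D) = 0.019230769
E[X²] = 7.8125 + 6.25² = 46.875
E[D²] = 0.019230769 + 0.5² = 0.26923077
Var(Z) = 46.875*0.26923077 - (6.25*0.5)²
= 12.620192 - 9.765625 = 2.8545673

2.8545673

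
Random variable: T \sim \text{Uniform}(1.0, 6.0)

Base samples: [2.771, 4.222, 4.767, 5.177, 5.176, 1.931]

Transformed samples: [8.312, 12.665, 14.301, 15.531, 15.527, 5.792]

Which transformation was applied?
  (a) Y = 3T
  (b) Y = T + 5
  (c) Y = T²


Checking option (a) Y = 3T:
  T = 2.771 -> Y = 8.312 ✓
  T = 4.222 -> Y = 12.665 ✓
  T = 4.767 -> Y = 14.301 ✓
All samples match this transformation.

(a) 3T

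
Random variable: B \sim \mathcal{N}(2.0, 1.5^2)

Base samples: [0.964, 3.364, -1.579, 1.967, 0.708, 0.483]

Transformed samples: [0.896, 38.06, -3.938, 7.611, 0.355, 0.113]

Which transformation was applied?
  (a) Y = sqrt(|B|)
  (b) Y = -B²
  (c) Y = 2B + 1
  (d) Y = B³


Checking option (d) Y = B³:
  B = 0.964 -> Y = 0.896 ✓
  B = 3.364 -> Y = 38.06 ✓
  B = -1.579 -> Y = -3.938 ✓
All samples match this transformation.

(d) B³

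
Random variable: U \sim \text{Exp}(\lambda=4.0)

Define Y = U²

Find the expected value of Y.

E[U²] = Var(U) + (E[U])² = 0.0625 + 0.0625 = 0.125

0.125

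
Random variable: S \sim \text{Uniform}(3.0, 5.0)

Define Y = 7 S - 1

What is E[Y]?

For Y = 7S - 1:
E[Y] = 7 * E[S] - 1
E[S] = (3 + 5)/2 = 4
E[Y] = 7 * 4 - 1 = 27

27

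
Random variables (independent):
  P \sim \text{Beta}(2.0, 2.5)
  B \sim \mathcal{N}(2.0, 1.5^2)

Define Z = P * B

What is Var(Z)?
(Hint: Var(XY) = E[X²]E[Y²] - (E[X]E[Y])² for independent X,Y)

Var(XY) = E[X²]E[Y²] - (E[X]E[Y])²
E[P] = 0.44444444, Var(P) = 0.044893378
E[B] = 2, Var(B) = 2.25
E[P²] = 0.044893378 + 0.44444444² = 0.24242424
E[B²] = 2.25 + 2² = 6.25
Var(Z) = 0.24242424*6.25 - (0.44444444*2)²
= 1.5151515 - 0.79012346 = 0.72502806

0.72502806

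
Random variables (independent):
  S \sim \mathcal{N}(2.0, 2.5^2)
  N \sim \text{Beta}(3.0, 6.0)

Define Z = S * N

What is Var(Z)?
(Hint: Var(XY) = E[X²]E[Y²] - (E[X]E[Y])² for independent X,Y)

Var(XY) = E[X²]E[Y²] - (E[X]E[Y])²
E[S] = 2, Var(S) = 6.25
E[N] = 0.33333333, Var(N) = 0.022222222
E[S²] = 6.25 + 2² = 10.25
E[N²] = 0.022222222 + 0.33333333² = 0.13333333
Var(Z) = 10.25*0.13333333 - (2*0.33333333)²
= 1.3666667 - 0.44444444 = 0.92222222

0.92222222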